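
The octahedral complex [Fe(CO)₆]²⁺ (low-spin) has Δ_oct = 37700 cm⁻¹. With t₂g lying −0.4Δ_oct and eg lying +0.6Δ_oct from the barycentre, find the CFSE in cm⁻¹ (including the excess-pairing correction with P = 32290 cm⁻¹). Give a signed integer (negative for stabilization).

-25900

CO is neutral, so the +2 overall charge sits on Fe: oxidation state +2.
Fe sits in group 8; removing 2 electrons leaves Fe²⁺ with 8 − 2 = 6 d electrons.
Electron filling gives t₂g⁶ eg⁰.
CFSE(orbital) = 6×(-0.4Δ_oct) + 0×(0.6Δ_oct) = -2.4Δ_oct; with Δ_oct = 37700 cm⁻¹ that is -90480 cm⁻¹.
Relative to high-spin t₂g⁴ eg² (1 paired), the low-spin configuration has 2 additional pairs, contributing +2 × 32290 = +64580 cm⁻¹.
Overall CFSE = -90480 + 64580 = -25900 cm⁻¹.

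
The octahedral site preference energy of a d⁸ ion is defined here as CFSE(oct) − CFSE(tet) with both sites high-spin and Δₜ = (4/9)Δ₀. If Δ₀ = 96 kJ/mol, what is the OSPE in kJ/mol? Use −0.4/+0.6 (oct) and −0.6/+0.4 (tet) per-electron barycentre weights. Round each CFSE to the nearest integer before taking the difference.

-81

Octahedral high-spin t₂g⁶ eg²: CFSE = -1.2 × 96 = -115 kJ/mol.
In a tetrahedral site the filling is e⁴ t₂⁴: CFSE(tet) = -0.8Δₜ = -0.8 × (4/9)(96) = -34 kJ/mol.
OSPE = CFSE(oct) − CFSE(tet) = -115 − (-34) = -81 kJ/mol.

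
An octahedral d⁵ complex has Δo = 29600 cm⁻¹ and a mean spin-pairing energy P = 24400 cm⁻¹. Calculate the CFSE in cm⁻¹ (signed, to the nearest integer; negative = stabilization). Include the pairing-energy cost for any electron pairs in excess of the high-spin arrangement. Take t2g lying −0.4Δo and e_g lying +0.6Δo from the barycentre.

Here Δo > P (29600 > 24400), so the low-spin state is favoured.
That gives t2g^5 e_g^0.
Orbital CFSE = -2.0Δo = -2.0 × 29600 = -59200 cm⁻¹.
Excess pairs vs high-spin: 2 − 0 = 2; pairing cost = +48800 cm⁻¹.
Net CFSE = -59200 + 48800 = -10400 cm⁻¹.

-10400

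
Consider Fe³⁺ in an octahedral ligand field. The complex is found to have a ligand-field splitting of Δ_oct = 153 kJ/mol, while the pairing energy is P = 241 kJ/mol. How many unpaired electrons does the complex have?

Fe sits in group 8; removing 3 electrons leaves Fe³⁺ with 8 − 3 = 5 d electrons.
Here Δ_oct < P (153 < 241), so the high-spin state is favoured.
That gives t₂g³ eg².
Unpaired electrons: 5.

5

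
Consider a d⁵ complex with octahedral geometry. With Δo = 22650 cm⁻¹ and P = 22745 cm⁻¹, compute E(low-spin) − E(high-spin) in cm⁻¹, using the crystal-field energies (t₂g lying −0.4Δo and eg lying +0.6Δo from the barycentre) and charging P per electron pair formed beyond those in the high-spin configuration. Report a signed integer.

High-spin: t₂g³ eg², CFSE = 0.0Δo = 0 cm⁻¹.
For low-spin the configuration is t₂g⁵ eg⁰: orbital energy -2.0 × 22650 = -45300 cm⁻¹, and 2 additional pairs relative to high-spin add 45490 cm⁻¹, giving 190 cm⁻¹.
E(LS) − E(HS) = 190 − (0) = 190 cm⁻¹.

190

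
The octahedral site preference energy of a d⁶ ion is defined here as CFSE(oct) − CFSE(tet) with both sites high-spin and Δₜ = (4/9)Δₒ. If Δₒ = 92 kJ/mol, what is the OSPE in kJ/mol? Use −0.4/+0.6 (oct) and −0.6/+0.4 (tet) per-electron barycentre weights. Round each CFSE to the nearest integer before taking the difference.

-12

Octahedral (high-spin): t₂g⁴ eg², CFSE = 4(−0.4) + 2(+0.6) = -0.4Δₒ = -0.4 × 92 = -37 kJ/mol.
In a tetrahedral site the filling is e³ t₂³: CFSE(tet) = -0.6Δₜ = -0.6 × (4/9)(92) = -25 kJ/mol.
OSPE = CFSE(oct) − CFSE(tet) = -37 − (-25) = -12 kJ/mol.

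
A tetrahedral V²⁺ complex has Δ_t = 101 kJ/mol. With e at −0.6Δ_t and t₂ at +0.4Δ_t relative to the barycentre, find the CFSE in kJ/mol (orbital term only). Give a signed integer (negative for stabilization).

-81

Group 5 minus oxidation state +2 gives a d³ configuration for V²⁺.
Tetrahedral splitting is small, so the complex is high-spin.
The d³ electrons fill as e² t₂¹.
CFSE(orbital) = 2×(-0.6Δ_t) + 1×(0.4Δ_t) = -0.8Δ_t; with Δ_t = 101 kJ/mol that is -81 kJ/mol.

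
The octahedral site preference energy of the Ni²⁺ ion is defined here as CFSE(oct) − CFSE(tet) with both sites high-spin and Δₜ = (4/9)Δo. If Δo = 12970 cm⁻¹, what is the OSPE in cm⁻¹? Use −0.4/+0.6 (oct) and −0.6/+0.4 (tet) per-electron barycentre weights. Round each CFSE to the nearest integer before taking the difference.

Group 10 minus oxidation state +2 gives a d⁸ configuration for Ni²⁺.
Octahedral high-spin t₂g⁶ eg²: CFSE = -1.2 × 12970 = -15564 cm⁻¹.
In a tetrahedral site the filling is e⁴ t₂⁴: CFSE(tet) = -0.8Δₜ = -0.8 × (4/9)(12970) = -4612 cm⁻¹.
OSPE = CFSE(oct) − CFSE(tet) = -15564 − (-4612) = -10952 cm⁻¹.

-10952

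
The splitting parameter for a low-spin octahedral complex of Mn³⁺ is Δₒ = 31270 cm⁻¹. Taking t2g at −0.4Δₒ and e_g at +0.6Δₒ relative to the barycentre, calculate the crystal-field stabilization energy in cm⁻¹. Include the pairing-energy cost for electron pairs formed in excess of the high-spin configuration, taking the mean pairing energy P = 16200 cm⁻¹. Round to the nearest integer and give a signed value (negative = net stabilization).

-33832

Mn sits in group 7; removing 3 electrons leaves Mn³⁺ with 7 − 3 = 4 d electrons.
Configuration: t2g^4 e_g^0.
The orbital stabilization is -1.6Δₒ = -1.6 × 31270 = -50032 cm⁻¹.
Pairing penalty: 1 pair vs 0 in the high-spin reference → 1 extra × P = 16200 cm⁻¹.
Overall CFSE = -50032 + 16200 = -33832 cm⁻¹.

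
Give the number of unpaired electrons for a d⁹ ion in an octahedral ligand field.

For octahedral d⁹ the high- and low-spin configurations coincide.
Configuration: t2g^6 e_g^3, giving 1 unpaired electron.

1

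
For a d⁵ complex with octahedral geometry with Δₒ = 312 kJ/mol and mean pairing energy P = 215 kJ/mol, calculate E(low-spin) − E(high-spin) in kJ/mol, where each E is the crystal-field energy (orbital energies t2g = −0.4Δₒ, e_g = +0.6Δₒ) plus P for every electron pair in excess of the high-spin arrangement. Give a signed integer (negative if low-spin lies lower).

-194

High-spin d⁵ fills as t2g^3 e_g^2 with CFSE 3(−0.4) + 2(+0.6) = 0.0Δₒ = 0 kJ/mol.
Low-spin t2g^5 e_g^0 gives -2.0Δₒ = -624 kJ/mol, but forming 2 extra pairs costs 2P = 430 kJ/mol, so E(LS) = -624 + 430 = -194 kJ/mol.
E(LS) − E(HS) = -194 − (0) = -194 kJ/mol.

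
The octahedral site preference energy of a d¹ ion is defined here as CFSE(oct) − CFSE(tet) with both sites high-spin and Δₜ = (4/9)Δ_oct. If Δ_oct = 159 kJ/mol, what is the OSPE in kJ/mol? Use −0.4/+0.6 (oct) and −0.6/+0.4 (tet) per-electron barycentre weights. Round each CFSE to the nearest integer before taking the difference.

Octahedral (high-spin): t2g^1 e_g^0, CFSE = 1(−0.4) + 0(+0.6) = -0.4Δ_oct = -0.4 × 159 = -64 kJ/mol.
Tetrahedral e^1 t2^0 gives -0.6Δₜ = -0.6 × (4/9) × 159 = -42 kJ/mol.
OSPE = CFSE(oct) − CFSE(tet) = -64 − (-42) = -22 kJ/mol.

-22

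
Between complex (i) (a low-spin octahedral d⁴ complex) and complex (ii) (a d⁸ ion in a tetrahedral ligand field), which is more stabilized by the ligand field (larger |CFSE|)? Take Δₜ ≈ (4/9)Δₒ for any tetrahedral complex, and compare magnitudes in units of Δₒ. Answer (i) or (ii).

(i): t2g^4 e_g^0, CFSE = -1.6Δₒ.
(ii): With tetrahedral geometry the complex is necessarily high-spin; e⁴ t₂⁴, CFSE = -0.8Δₜ ≈ -0.36Δₒ.
So (i) has the larger |CFSE|.

(i)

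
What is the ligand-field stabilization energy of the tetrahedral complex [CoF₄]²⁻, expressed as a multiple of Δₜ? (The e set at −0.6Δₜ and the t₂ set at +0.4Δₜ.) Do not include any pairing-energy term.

-1.2 Δₜ

Each F⁻ contributes -1; 4 × (-1) = -4. With overall charge -2, Co is in the +2 oxidation state.
Co is in group 9, so Co²⁺ is d⁷ (9 − 2 = 7).
With tetrahedral geometry the complex is necessarily high-spin.
Configuration: e⁴ t₂³.
CFSE = 4(-0.6Δₜ) + 3(0.4Δₜ) = -2.4Δₜ + 1.2Δₜ = -1.2Δₜ.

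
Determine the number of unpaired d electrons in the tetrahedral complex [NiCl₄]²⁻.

Each Cl⁻ contributes -1; 4 × (-1) = -4. With overall charge -2, Ni is in the +2 oxidation state.
Group 10 minus oxidation state +2 gives a d⁸ configuration for Ni²⁺.
Tetrahedral fields are weak (Δₜ ≈ 4/9 Δₒ), so electrons fill high-spin.
Configuration: e^4 t2^4, giving 2 unpaired electrons.

2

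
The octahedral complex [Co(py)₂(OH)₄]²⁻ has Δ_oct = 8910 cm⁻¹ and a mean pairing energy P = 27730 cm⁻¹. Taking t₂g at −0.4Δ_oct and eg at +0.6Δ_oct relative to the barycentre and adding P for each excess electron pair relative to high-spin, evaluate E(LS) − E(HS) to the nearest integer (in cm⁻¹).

Ligand charges: 2×(+0) from py and 4×(-1) from OH⁻ sum to -4; with overall charge -2, Co is +2.
Co is in group 9, so Co²⁺ is d⁷ (9 − 2 = 7).
High-spin: t₂g⁵ eg², CFSE = -0.8Δ_oct = -7128 cm⁻¹.
For low-spin the configuration is t₂g⁶ eg¹: orbital energy -1.8 × 8910 = -16038 cm⁻¹, and 1 additional pair relative to high-spin adds 27730 cm⁻¹, giving 11692 cm⁻¹.
Thus E(LS) − E(HS) = 18820 cm⁻¹.

18820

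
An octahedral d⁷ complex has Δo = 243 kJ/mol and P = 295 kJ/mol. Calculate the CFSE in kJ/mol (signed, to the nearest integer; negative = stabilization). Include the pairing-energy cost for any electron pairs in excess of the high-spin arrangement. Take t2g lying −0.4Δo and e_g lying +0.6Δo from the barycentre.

-194

Here Δo < P (243 < 295), so the high-spin state is favoured.
That gives t2g^5 e_g^2.
Orbital CFSE = -0.8Δo = -0.8 × 243 = -194 kJ/mol.
High-spin has no excess pairs, so no pairing correction applies.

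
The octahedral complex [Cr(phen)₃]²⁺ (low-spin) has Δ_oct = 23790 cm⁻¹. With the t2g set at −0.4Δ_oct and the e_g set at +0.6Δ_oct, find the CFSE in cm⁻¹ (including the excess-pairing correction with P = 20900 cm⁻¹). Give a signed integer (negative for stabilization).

phen is neutral, so the +2 overall charge sits on Cr: oxidation state +2.
Cr²⁺: group 6, so d-count = 6 − 2 = 4.
The d⁴ electrons fill as t2g^4 e_g^0.
The orbital stabilization is -1.6Δ_oct = -1.6 × 23790 = -38064 cm⁻¹.
Relative to high-spin t2g^3 e_g^1 (0 paired), the low-spin configuration has 1 additional pair, contributing +1 × 20900 = +20900 cm⁻¹.
Combining: -38064 + 20900 = -17164 cm⁻¹.

-17164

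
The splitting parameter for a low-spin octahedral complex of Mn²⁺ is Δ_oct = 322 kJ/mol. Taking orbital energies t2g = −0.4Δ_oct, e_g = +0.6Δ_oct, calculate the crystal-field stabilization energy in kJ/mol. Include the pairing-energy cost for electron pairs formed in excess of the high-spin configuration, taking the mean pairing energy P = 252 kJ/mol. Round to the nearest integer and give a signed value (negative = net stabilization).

Mn sits in group 7; removing 2 electrons leaves Mn²⁺ with 7 − 2 = 5 d electrons.
Electron filling gives t2g^5 e_g^0.
CFSE(orbital) = 5×(-0.4Δ_oct) + 0×(0.6Δ_oct) = -2.0Δ_oct; with Δ_oct = 322 kJ/mol that is -644 kJ/mol.
Relative to high-spin t2g^3 e_g^2 (0 paired), the low-spin configuration has 2 additional pairs, contributing +2 × 252 = +504 kJ/mol.
Net CFSE = -644 + 504 = -140 kJ/mol.

-140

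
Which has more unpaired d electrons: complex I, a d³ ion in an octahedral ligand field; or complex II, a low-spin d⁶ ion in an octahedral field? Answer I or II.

I

I: t2g^3 e_g^0 → 3 unpaired.
II: t₂g⁶ eg⁰ → 0 unpaired.
So I has more unpaired electrons.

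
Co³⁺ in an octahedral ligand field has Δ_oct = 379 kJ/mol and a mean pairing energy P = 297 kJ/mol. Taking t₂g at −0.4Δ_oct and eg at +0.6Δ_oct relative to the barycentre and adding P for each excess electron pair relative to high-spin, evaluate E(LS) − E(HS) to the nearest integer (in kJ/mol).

Group 9 minus oxidation state +3 gives a d⁶ configuration for Co³⁺.
In the high-spin limit (t₂g⁴ eg²) the orbital term is -0.4Δ_oct = -152 kJ/mol, with no excess pairing.
Low-spin t₂g⁶ eg⁰ gives -2.4Δ_oct = -910 kJ/mol, but forming 2 extra pairs costs 2P = 594 kJ/mol, so E(LS) = -910 + 594 = -316 kJ/mol.
E(LS) − E(HS) = -316 − (-152) = -164 kJ/mol.

-164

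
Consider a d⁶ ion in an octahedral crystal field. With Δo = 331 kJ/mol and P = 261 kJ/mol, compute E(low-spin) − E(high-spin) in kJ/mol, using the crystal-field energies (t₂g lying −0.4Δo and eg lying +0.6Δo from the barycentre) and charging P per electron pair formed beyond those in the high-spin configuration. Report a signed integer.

-140

High-spin d⁶ fills as t₂g⁴ eg² with CFSE 4(−0.4) + 2(+0.6) = -0.4Δo = -132 kJ/mol.
Low-spin t₂g⁶ eg⁰ gives -2.4Δo = -794 kJ/mol, but forming 2 extra pairs costs 2P = 522 kJ/mol, so E(LS) = -794 + 522 = -272 kJ/mol.
E(LS) − E(HS) = -272 − (-132) = -140 kJ/mol.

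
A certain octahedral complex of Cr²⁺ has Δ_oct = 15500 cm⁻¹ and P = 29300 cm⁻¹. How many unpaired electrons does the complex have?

4

Cr sits in group 6; removing 2 electrons leaves Cr²⁺ with 6 − 2 = 4 d electrons.
With Δ_oct < P the complex is high-spin.
Configuration: t₂g³ eg¹.
Unpaired electrons: 4.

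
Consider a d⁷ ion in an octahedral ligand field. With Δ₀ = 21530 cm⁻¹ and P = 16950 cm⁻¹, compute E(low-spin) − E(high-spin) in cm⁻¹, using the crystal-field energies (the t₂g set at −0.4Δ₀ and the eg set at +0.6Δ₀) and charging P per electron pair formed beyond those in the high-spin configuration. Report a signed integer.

-4580

In the high-spin limit (t₂g⁵ eg²) the orbital term is -0.8Δ₀ = -17224 cm⁻¹, with no excess pairing.
Low-spin t₂g⁶ eg¹ gives -1.8Δ₀ = -38754 cm⁻¹, but forming 1 extra pair costs 1P = 16950 cm⁻¹, so E(LS) = -38754 + 16950 = -21804 cm⁻¹.
The difference is -21804 − (-17224) = -4580 cm⁻¹, so low-spin lies lower.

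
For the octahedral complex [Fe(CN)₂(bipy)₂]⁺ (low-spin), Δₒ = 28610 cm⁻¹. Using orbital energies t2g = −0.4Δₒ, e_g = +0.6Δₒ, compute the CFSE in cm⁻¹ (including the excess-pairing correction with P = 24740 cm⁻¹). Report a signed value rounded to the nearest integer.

Ligand charges: 2×(-1) from CN⁻ and 2×(+0) from bipy sum to -2; with overall charge +1, Fe is +3.
Fe is in group 8, so Fe³⁺ is d⁵ (8 − 3 = 5).
Configuration: t2g^5 e_g^0.
CFSE(orbital) = 5×(-0.4Δₒ) + 0×(0.6Δₒ) = -2.0Δₒ; with Δₒ = 28610 cm⁻¹ that is -57220 cm⁻¹.
Pairing penalty: 2 pairs vs 0 in the high-spin reference → 2 extra × P = 49480 cm⁻¹.
Overall CFSE = -57220 + 49480 = -7740 cm⁻¹.

-7740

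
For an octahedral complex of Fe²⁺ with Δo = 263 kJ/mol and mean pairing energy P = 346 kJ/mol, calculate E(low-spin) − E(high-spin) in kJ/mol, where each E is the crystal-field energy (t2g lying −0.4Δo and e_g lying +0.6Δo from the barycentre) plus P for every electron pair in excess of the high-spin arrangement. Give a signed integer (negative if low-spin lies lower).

166

Fe sits in group 8; removing 2 electrons leaves Fe²⁺ with 8 − 2 = 6 d electrons.
High-spin: t2g^4 e_g^2, CFSE = -0.4Δo = -105 kJ/mol.
Low-spin t2g^6 e_g^0 gives -2.4Δo = -631 kJ/mol, but forming 2 extra pairs costs 2P = 692 kJ/mol, so E(LS) = -631 + 692 = 61 kJ/mol.
Thus E(LS) − E(HS) = 166 kJ/mol.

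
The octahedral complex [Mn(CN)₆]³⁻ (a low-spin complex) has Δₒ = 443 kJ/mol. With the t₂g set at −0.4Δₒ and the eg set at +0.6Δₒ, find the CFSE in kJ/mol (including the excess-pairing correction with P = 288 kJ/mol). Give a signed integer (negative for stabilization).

Each CN⁻ contributes -1; 6 × (-1) = -6. With overall charge -3, Mn is in the +3 oxidation state.
Mn is in group 7, so Mn³⁺ is d⁴ (7 − 3 = 4).
Electron filling gives t₂g⁴ eg⁰.
Orbital CFSE = 4(-0.4) + 0(0.6) = -1.6Δₒ = -1.6 × 443 = -709 kJ/mol.
Relative to high-spin t₂g³ eg¹ (0 paired), the low-spin configuration has 1 additional pair, contributing +1 × 288 = +288 kJ/mol.
Combining: -709 + 288 = -421 kJ/mol.

-421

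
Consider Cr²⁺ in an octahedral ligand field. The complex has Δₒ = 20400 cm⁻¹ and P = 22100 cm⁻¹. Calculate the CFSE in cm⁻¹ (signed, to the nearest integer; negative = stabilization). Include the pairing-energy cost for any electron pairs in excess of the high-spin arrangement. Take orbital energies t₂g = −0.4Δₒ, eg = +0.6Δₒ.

Cr sits in group 6; removing 2 electrons leaves Cr²⁺ with 6 − 2 = 4 d electrons.
Δₒ < P, so pairing is avoided: the ground state is high-spin.
That gives t₂g³ eg¹.
Orbital CFSE = -0.6Δₒ = -0.6 × 20400 = -12240 cm⁻¹.
High-spin has no excess pairs, so no pairing correction applies.

-12240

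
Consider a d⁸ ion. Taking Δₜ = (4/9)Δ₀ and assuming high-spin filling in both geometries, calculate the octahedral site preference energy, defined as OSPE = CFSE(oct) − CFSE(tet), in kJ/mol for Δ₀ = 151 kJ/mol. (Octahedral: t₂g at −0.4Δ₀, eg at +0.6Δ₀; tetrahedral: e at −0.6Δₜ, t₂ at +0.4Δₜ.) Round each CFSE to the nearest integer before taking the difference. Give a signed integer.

-127

In an octahedral site d⁸ (HS) is t₂g⁶ eg², giving CFSE(oct) = -1.2Δ₀ = -181 kJ/mol.
Tetrahedral: e⁴ t₂⁴, CFSE = 4(−0.6) + 4(+0.4) = -0.8Δₜ = -0.8 × (4/9) × 151 = -54 kJ/mol.
OSPE = CFSE(oct) − CFSE(tet) = -181 − (-54) = -127 kJ/mol.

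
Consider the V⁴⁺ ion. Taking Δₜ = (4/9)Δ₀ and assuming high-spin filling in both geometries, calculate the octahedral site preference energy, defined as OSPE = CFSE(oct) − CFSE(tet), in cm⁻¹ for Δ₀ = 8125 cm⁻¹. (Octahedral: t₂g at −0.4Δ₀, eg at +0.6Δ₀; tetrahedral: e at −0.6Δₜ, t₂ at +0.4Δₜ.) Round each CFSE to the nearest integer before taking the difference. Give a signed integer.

-1083

Group 5 minus oxidation state +4 gives a d¹ configuration for V⁴⁺.
Octahedral (high-spin): t2g^1 e_g^0, CFSE = 1(−0.4) + 0(+0.6) = -0.4Δ₀ = -0.4 × 8125 = -3250 cm⁻¹.
Tetrahedral: e^1 t2^0, CFSE = 1(−0.6) + 0(+0.4) = -0.6Δₜ = -0.6 × (4/9) × 8125 = -2167 cm⁻¹.
OSPE = -3250 − (-2167) = -1083 cm⁻¹.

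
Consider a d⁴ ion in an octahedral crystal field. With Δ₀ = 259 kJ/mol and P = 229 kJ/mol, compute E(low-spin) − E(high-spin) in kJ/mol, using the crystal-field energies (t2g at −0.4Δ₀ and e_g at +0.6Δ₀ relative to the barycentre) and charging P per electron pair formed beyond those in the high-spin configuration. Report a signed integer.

-30

High-spin: t2g^3 e_g^1, CFSE = -0.6Δ₀ = -155 kJ/mol.
Low-spin t2g^4 e_g^0 gives -1.6Δ₀ = -414 kJ/mol, but forming 1 extra pair costs 1P = 229 kJ/mol, so E(LS) = -414 + 229 = -185 kJ/mol.
Thus E(LS) − E(HS) = -30 kJ/mol.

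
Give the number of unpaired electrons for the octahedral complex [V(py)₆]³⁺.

2

py is neutral, so the +3 overall charge sits on V: oxidation state +3.
V sits in group 5; removing 3 electrons leaves V³⁺ with 5 − 3 = 2 d electrons.
Configuration: t₂g² eg⁰, giving 2 unpaired electrons.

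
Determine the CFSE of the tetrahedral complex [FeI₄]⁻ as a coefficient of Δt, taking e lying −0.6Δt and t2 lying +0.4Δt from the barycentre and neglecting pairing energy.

0.0 Δt

Each I⁻ contributes -1; 4 × (-1) = -4. With overall charge -1, Fe is in the +3 oxidation state.
Group 8 minus oxidation state +3 gives a d⁵ configuration for Fe³⁺.
Tetrahedral fields are weak (Δₜ ≈ 4/9 Δₒ), so electrons fill high-spin.
Configuration: e^2 t2^3.
CFSE = 2(-0.6Δt) + 3(0.4Δt) = -1.2Δt + 1.2Δt = 0.0Δt.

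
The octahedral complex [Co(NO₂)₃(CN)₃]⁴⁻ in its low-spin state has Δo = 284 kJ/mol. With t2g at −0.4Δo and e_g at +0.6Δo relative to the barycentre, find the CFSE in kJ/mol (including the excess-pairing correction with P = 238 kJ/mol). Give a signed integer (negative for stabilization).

-273

Ligand charges: 3×(-1) from NO₂⁻ and 3×(-1) from CN⁻ sum to -6; with overall charge -4, Co is +2.
Co sits in group 9; removing 2 electrons leaves Co²⁺ with 9 − 2 = 7 d electrons.
Electron filling gives t2g^6 e_g^1.
The orbital stabilization is -1.8Δo = -1.8 × 284 = -511 kJ/mol.
High-spin d⁷ would be t2g^5 e_g^2 with 2 pairs; low-spin has 3, so 1 excess pair costs +1P = +238 kJ/mol.
Combining: -511 + 238 = -273 kJ/mol.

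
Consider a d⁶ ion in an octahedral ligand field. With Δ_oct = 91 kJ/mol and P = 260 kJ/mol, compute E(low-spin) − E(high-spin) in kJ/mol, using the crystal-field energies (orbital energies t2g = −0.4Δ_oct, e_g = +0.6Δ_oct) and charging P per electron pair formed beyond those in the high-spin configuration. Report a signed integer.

High-spin d⁶ fills as t2g^4 e_g^2 with CFSE 4(−0.4) + 2(+0.6) = -0.4Δ_oct = -36 kJ/mol.
Low-spin t2g^6 e_g^0 gives -2.4Δ_oct = -218 kJ/mol, but forming 2 extra pairs costs 2P = 520 kJ/mol, so E(LS) = -218 + 520 = 302 kJ/mol.
The difference is 302 − (-36) = 338 kJ/mol, so high-spin lies lower.

338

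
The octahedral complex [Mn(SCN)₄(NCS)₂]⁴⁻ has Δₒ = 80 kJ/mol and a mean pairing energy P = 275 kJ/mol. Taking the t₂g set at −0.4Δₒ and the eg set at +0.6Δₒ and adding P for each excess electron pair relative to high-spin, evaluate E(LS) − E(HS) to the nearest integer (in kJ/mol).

390

Ligand charges: 4×(-1) from SCN⁻ and 2×(-1) from NCS⁻ sum to -6; with overall charge -4, Mn is +2.
Mn is in group 7, so Mn²⁺ is d⁵ (7 − 2 = 5).
High-spin d⁵ fills as t₂g³ eg² with CFSE 3(−0.4) + 2(+0.6) = 0.0Δₒ = 0 kJ/mol.
For low-spin the configuration is t₂g⁵ eg⁰: orbital energy -2.0 × 80 = -160 kJ/mol, and 2 additional pairs relative to high-spin add 550 kJ/mol, giving 390 kJ/mol.
E(LS) − E(HS) = 390 − (0) = 390 kJ/mol.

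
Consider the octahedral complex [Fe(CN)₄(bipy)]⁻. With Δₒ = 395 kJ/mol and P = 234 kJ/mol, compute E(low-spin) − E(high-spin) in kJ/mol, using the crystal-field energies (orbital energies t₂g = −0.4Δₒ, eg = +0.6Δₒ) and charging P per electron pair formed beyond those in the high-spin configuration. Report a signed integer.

Ligand charges: 4×(-1) from CN⁻ and 1×(+0) from bipy sum to -4; with overall charge -1, Fe is +3.
Fe³⁺: group 8, so d-count = 8 − 3 = 5.
In the high-spin limit (t₂g³ eg²) the orbital term is 0.0Δₒ = 0 kJ/mol, with no excess pairing.
For low-spin the configuration is t₂g⁵ eg⁰: orbital energy -2.0 × 395 = -790 kJ/mol, and 2 additional pairs relative to high-spin add 468 kJ/mol, giving -322 kJ/mol.
E(LS) − E(HS) = -322 − (0) = -322 kJ/mol.

-322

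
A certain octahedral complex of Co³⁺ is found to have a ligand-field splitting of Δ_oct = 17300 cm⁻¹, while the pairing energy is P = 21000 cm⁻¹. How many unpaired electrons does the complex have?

Co sits in group 9; removing 3 electrons leaves Co³⁺ with 9 − 3 = 6 d electrons.
Since Δ_oct = 17300 cm⁻¹ < P = 21000 cm⁻¹, the complex adopts the high-spin configuration.
That gives t₂g⁴ eg².
Unpaired electrons: 4.

4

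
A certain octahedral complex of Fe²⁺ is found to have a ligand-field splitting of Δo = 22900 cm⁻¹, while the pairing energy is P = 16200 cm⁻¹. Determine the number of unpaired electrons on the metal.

Fe sits in group 8; removing 2 electrons leaves Fe²⁺ with 8 − 2 = 6 d electrons.
Δo > P, so pairing is preferred: the ground state is low-spin.
Configuration: t₂g⁶ eg⁰.
Unpaired electrons: 0.

0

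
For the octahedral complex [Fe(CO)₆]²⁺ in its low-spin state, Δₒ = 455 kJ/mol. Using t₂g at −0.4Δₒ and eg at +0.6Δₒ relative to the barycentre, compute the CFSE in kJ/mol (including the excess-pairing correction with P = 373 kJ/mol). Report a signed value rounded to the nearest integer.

-346

CO is neutral, so the +2 overall charge sits on Fe: oxidation state +2.
Fe²⁺: group 8, so d-count = 8 − 2 = 6.
Electron filling gives t₂g⁶ eg⁰.
CFSE(orbital) = 6×(-0.4Δₒ) + 0×(0.6Δₒ) = -2.4Δₒ; with Δₒ = 455 kJ/mol that is -1092 kJ/mol.
Relative to high-spin t₂g⁴ eg² (1 paired), the low-spin configuration has 2 additional pairs, contributing +2 × 373 = +746 kJ/mol.
Net CFSE = -1092 + 746 = -346 kJ/mol.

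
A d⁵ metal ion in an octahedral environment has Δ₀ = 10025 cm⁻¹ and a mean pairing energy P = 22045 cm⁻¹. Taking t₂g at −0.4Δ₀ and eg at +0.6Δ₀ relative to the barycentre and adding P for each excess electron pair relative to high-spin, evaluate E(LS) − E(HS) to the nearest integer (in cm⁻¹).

24040

High-spin d⁵ fills as t₂g³ eg² with CFSE 3(−0.4) + 2(+0.6) = 0.0Δ₀ = 0 cm⁻¹.
Low-spin: t₂g⁵ eg⁰, orbital CFSE = -2.0Δ₀ = -20050 cm⁻¹; plus 2 excess pairs × P = +44090 cm⁻¹; total 24040 cm⁻¹.
Thus E(LS) − E(HS) = 24040 cm⁻¹.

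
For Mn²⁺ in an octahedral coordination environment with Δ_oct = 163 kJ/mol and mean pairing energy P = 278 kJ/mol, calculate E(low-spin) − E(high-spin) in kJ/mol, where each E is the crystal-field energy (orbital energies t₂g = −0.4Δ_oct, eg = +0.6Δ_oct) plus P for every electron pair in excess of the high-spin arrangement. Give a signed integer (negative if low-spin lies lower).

Group 7 minus oxidation state +2 gives a d⁵ configuration for Mn²⁺.
High-spin d⁵ fills as t₂g³ eg² with CFSE 3(−0.4) + 2(+0.6) = 0.0Δ_oct = 0 kJ/mol.
Low-spin: t₂g⁵ eg⁰, orbital CFSE = -2.0Δ_oct = -326 kJ/mol; plus 2 excess pairs × P = +556 kJ/mol; total 230 kJ/mol.
E(LS) − E(HS) = 230 − (0) = 230 kJ/mol.

230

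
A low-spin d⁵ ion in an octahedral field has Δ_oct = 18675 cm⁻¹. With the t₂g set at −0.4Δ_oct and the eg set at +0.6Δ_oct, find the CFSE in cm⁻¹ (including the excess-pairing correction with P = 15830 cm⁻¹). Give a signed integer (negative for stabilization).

The d⁵ electrons fill as t₂g⁵ eg⁰.
The orbital stabilization is -2.0Δ_oct = -2.0 × 18675 = -37350 cm⁻¹.
Pairing penalty: 2 pairs vs 0 in the high-spin reference → 2 extra × P = 31660 cm⁻¹.
Overall CFSE = -37350 + 31660 = -5690 cm⁻¹.

-5690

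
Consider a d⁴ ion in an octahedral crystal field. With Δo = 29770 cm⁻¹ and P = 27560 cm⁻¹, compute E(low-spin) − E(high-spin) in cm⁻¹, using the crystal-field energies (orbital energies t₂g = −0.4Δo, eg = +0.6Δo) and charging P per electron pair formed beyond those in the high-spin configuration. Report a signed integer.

-2210

In the high-spin limit (t₂g³ eg¹) the orbital term is -0.6Δo = -17862 cm⁻¹, with no excess pairing.
Low-spin: t₂g⁴ eg⁰, orbital CFSE = -1.6Δo = -47632 cm⁻¹; plus 1 excess pair × P = +27560 cm⁻¹; total -20072 cm⁻¹.
The difference is -20072 − (-17862) = -2210 cm⁻¹, so low-spin lies lower.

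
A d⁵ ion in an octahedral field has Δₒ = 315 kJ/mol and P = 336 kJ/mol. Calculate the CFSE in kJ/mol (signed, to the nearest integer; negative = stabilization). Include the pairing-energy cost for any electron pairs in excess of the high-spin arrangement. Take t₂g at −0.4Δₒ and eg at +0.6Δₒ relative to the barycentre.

0

Δₒ < P, so pairing is avoided: the ground state is high-spin.
Configuration: t₂g³ eg².
Orbital CFSE = 0.0Δₒ = 0.0 × 315 = 0 kJ/mol.
High-spin has no excess pairs, so no pairing correction applies.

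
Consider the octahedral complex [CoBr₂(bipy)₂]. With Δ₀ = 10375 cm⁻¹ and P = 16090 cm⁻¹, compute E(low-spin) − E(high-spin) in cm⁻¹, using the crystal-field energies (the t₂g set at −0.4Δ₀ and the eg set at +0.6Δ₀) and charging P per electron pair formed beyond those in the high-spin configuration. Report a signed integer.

Ligand charges: 2×(-1) from Br⁻ and 2×(+0) from bipy sum to -2; with overall charge +0, Co is +2.
Group 9 minus oxidation state +2 gives a d⁷ configuration for Co²⁺.
High-spin d⁷ fills as t₂g⁵ eg² with CFSE 5(−0.4) + 2(+0.6) = -0.8Δ₀ = -8300 cm⁻¹.
Low-spin t₂g⁶ eg¹ gives -1.8Δ₀ = -18675 cm⁻¹, but forming 1 extra pair costs 1P = 16090 cm⁻¹, so E(LS) = -18675 + 16090 = -2585 cm⁻¹.
Thus E(LS) − E(HS) = 5715 cm⁻¹.

5715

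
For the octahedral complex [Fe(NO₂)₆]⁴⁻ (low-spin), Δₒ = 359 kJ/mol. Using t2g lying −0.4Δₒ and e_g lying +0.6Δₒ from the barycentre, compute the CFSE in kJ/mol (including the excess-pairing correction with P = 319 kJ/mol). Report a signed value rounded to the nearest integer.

-224

Each NO₂⁻ contributes -1; 6 × (-1) = -6. With overall charge -4, Fe is in the +2 oxidation state.
Fe is in group 8, so Fe²⁺ is d⁶ (8 − 2 = 6).
Configuration: t2g^6 e_g^0.
Orbital CFSE = 6(-0.4) + 0(0.6) = -2.4Δₒ = -2.4 × 359 = -862 kJ/mol.
Relative to high-spin t2g^4 e_g^2 (1 paired), the low-spin configuration has 2 additional pairs, contributing +2 × 319 = +638 kJ/mol.
Net CFSE = -862 + 638 = -224 kJ/mol.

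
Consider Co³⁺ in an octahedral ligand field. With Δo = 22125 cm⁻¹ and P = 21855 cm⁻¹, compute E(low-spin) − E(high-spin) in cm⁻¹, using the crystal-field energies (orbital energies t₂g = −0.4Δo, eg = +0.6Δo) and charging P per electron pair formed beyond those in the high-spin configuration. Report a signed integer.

Co sits in group 9; removing 3 electrons leaves Co³⁺ with 9 − 3 = 6 d electrons.
In the high-spin limit (t₂g⁴ eg²) the orbital term is -0.4Δo = -8850 cm⁻¹, with no excess pairing.
For low-spin the configuration is t₂g⁶ eg⁰: orbital energy -2.4 × 22125 = -53100 cm⁻¹, and 2 additional pairs relative to high-spin add 43710 cm⁻¹, giving -9390 cm⁻¹.
E(LS) − E(HS) = -9390 − (-8850) = -540 cm⁻¹.

-540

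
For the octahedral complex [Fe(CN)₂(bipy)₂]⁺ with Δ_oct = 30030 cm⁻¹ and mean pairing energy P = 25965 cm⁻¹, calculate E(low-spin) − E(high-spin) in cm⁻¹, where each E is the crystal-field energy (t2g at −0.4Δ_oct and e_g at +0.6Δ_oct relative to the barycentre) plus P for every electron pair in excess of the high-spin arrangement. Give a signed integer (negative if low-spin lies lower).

Ligand charges: 2×(-1) from CN⁻ and 2×(+0) from bipy sum to -2; with overall charge +1, Fe is +3.
Group 8 minus oxidation state +3 gives a d⁵ configuration for Fe³⁺.
High-spin: t2g^3 e_g^2, CFSE = 0.0Δ_oct = 0 cm⁻¹.
Low-spin t2g^5 e_g^0 gives -2.0Δ_oct = -60060 cm⁻¹, but forming 2 extra pairs costs 2P = 51930 cm⁻¹, so E(LS) = -60060 + 51930 = -8130 cm⁻¹.
Thus E(LS) − E(HS) = -8130 cm⁻¹.

-8130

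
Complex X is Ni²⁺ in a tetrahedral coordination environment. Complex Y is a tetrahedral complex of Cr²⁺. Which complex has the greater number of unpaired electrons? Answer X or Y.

Y

X: Ni²⁺: group 10, so d-count = 10 − 2 = 8; Tetrahedral fields are weak (Δₜ ≈ 4/9 Δₒ), so electrons fill high-spin; e⁴ t₂⁴ → 2 unpaired.
Y: Cr is in group 6, so Cr²⁺ is d⁴ (6 − 2 = 4); Tetrahedral fields are weak (Δₜ ≈ 4/9 Δₒ), so electrons fill high-spin; e² t₂² → 4 unpaired.
So Y has more unpaired electrons.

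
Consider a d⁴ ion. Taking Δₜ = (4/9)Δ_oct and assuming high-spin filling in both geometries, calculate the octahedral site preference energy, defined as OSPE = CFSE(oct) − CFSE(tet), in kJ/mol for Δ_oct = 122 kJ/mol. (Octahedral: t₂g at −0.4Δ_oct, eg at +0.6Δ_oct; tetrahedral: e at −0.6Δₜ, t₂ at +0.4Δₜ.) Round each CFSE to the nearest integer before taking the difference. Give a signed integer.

-51

Octahedral (high-spin): t2g^3 e_g^1, CFSE = 3(−0.4) + 1(+0.6) = -0.6Δ_oct = -0.6 × 122 = -73 kJ/mol.
Tetrahedral: e^2 t2^2, CFSE = 2(−0.6) + 2(+0.4) = -0.4Δₜ = -0.4 × (4/9) × 122 = -22 kJ/mol.
OSPE = CFSE(oct) − CFSE(tet) = -73 − (-22) = -51 kJ/mol.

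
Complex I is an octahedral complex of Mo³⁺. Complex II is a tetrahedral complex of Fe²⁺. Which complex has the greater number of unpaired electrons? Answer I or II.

II

I: Mo sits in group 6; removing 3 electrons leaves Mo³⁺ with 6 − 3 = 3 d electrons; t₂g³ eg⁰ → 3 unpaired.
II: Fe is in group 8, so Fe²⁺ is d⁶ (8 − 2 = 6); Tetrahedral splitting is small, so the complex is high-spin; e³ t₂³ → 4 unpaired.
So II has more unpaired electrons.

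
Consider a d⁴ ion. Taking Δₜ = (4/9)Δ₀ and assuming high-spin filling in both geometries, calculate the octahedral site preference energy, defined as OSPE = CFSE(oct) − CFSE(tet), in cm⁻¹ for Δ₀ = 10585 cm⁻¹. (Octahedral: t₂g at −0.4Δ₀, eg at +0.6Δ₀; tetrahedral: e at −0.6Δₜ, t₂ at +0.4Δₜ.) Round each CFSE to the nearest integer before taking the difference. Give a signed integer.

In an octahedral site d⁴ (HS) is t₂g³ eg¹, giving CFSE(oct) = -0.6Δ₀ = -6351 cm⁻¹.
Tetrahedral: e² t₂², CFSE = 2(−0.6) + 2(+0.4) = -0.4Δₜ = -0.4 × (4/9) × 10585 = -1882 cm⁻¹.
OSPE = CFSE(oct) − CFSE(tet) = -6351 − (-1882) = -4469 cm⁻¹.

-4469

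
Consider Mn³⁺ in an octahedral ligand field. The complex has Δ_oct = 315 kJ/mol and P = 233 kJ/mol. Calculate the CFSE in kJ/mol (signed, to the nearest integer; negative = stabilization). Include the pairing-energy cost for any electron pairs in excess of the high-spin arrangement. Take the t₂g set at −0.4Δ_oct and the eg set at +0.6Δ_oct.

Mn³⁺: group 7, so d-count = 7 − 3 = 4.
Δ_oct > P, so pairing is preferred: the ground state is low-spin.
Configuration: t₂g⁴ eg⁰.
Orbital CFSE = -1.6Δ_oct = -1.6 × 315 = -504 kJ/mol.
Excess pairs vs high-spin: 1 − 0 = 1; pairing cost = +233 kJ/mol.
Net CFSE = -504 + 233 = -271 kJ/mol.

-271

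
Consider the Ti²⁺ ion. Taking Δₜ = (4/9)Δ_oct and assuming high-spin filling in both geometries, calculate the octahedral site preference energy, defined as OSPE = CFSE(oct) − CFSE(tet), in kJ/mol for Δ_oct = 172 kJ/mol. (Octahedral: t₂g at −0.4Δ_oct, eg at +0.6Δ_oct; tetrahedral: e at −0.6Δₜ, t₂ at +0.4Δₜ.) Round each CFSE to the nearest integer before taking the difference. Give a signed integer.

Ti sits in group 4; removing 2 electrons leaves Ti²⁺ with 4 − 2 = 2 d electrons.
Octahedral (high-spin): t₂g² eg⁰, CFSE = 2(−0.4) + 0(+0.6) = -0.8Δ_oct = -0.8 × 172 = -138 kJ/mol.
In a tetrahedral site the filling is e² t₂⁰: CFSE(tet) = -1.2Δₜ = -1.2 × (4/9)(172) = -92 kJ/mol.
OSPE = CFSE(oct) − CFSE(tet) = -138 − (-92) = -46 kJ/mol.

-46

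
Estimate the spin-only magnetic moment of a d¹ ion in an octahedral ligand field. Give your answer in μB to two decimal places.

1.73 μB

Configuration: t2g^1 e_g^0 → 1 unpaired electron.
μ(spin-only) = √[1(1+2)] = √3 ≈ 1.73 μB.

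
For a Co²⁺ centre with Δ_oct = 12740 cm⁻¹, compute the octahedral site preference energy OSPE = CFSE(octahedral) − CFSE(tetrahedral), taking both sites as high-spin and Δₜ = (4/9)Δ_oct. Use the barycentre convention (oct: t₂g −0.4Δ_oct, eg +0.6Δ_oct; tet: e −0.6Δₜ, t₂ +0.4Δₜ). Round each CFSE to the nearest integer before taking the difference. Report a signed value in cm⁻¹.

-3397

Co is in group 9, so Co²⁺ is d⁷ (9 − 2 = 7).
In an octahedral site d⁷ (HS) is t₂g⁵ eg², giving CFSE(oct) = -0.8Δ_oct = -10192 cm⁻¹.
Tetrahedral e⁴ t₂³ gives -1.2Δₜ = -1.2 × (4/9) × 12740 = -6795 cm⁻¹.
OSPE = CFSE(oct) − CFSE(tet) = -10192 − (-6795) = -3397 cm⁻¹.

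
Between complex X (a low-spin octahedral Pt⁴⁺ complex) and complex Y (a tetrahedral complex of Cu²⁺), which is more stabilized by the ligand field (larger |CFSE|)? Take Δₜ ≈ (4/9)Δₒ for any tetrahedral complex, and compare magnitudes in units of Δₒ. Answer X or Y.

X: Pt is in group 10, so Pt⁴⁺ is d⁶ (10 − 4 = 6); t2g^6 e_g^0, CFSE = -2.4Δₒ.
Y: Cu is in group 11, so Cu²⁺ is d⁹ (11 − 2 = 9); Tetrahedral fields are weak (Δₜ ≈ 4/9 Δₒ), so electrons fill high-spin; e⁴ t₂⁵, CFSE = -0.4Δₜ ≈ -0.18Δₒ.
So X has the larger |CFSE|.

X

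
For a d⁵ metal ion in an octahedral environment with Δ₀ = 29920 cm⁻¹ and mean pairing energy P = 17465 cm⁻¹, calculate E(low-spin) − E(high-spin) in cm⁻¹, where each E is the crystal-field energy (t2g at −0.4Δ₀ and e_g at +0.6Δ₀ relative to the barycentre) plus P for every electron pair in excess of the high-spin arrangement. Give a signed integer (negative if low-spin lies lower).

High-spin d⁵ fills as t2g^3 e_g^2 with CFSE 3(−0.4) + 2(+0.6) = 0.0Δ₀ = 0 cm⁻¹.
Low-spin t2g^5 e_g^0 gives -2.0Δ₀ = -59840 cm⁻¹, but forming 2 extra pairs costs 2P = 34930 cm⁻¹, so E(LS) = -59840 + 34930 = -24910 cm⁻¹.
E(LS) − E(HS) = -24910 − (0) = -24910 cm⁻¹.

-24910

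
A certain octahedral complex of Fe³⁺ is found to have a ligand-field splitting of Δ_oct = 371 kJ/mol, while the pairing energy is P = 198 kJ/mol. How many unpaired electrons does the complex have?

Fe is in group 8, so Fe³⁺ is d⁵ (8 − 3 = 5).
Δ_oct > P, so pairing is preferred: the ground state is low-spin.
Configuration: t₂g⁵ eg⁰.
Unpaired electrons: 1.

1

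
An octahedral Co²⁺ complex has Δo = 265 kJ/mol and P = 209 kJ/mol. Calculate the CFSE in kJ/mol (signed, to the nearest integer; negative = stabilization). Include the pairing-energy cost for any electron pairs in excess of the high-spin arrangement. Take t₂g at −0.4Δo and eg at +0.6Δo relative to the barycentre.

Group 9 minus oxidation state +2 gives a d⁷ configuration for Co²⁺.
Δo > P, so pairing is preferred: the ground state is low-spin.
That gives t₂g⁶ eg¹.
Orbital CFSE = -1.8Δo = -1.8 × 265 = -477 kJ/mol.
Excess pairs vs high-spin: 3 − 2 = 1; pairing cost = +209 kJ/mol.
Net CFSE = -477 + 209 = -268 kJ/mol.

-268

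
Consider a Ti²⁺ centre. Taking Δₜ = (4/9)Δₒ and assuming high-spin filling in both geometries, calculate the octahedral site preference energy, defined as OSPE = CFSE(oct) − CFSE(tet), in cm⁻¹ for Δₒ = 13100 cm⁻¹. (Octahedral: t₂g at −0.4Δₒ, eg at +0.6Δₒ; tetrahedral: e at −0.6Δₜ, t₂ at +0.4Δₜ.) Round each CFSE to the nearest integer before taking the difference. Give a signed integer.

-3493

Group 4 minus oxidation state +2 gives a d² configuration for Ti²⁺.
Octahedral high-spin t2g^2 e_g^0: CFSE = -0.8 × 13100 = -10480 cm⁻¹.
Tetrahedral: e^2 t2^0, CFSE = 2(−0.6) + 0(+0.4) = -1.2Δₜ = -1.2 × (4/9) × 13100 = -6987 cm⁻¹.
OSPE = -10480 − (-6987) = -3493 cm⁻¹.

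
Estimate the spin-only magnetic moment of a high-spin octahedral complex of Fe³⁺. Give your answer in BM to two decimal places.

Group 8 minus oxidation state +3 gives a d⁵ configuration for Fe³⁺.
Configuration: t₂g³ eg² → 5 unpaired electrons.
μ(spin-only) = √[5(5+2)] = √35 ≈ 5.92 BM.

5.92 BM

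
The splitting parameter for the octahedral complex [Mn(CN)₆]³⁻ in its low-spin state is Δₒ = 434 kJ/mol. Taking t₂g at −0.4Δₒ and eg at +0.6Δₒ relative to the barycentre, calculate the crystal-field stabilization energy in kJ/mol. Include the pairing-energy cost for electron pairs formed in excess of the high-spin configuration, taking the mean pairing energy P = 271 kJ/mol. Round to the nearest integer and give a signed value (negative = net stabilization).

Each CN⁻ contributes -1; 6 × (-1) = -6. With overall charge -3, Mn is in the +3 oxidation state.
Mn sits in group 7; removing 3 electrons leaves Mn³⁺ with 7 − 3 = 4 d electrons.
Electron filling gives t₂g⁴ eg⁰.
The orbital stabilization is -1.6Δₒ = -1.6 × 434 = -694 kJ/mol.
Pairing penalty: 1 pair vs 0 in the high-spin reference → 1 extra × P = 271 kJ/mol.
Combining: -694 + 271 = -423 kJ/mol.

-423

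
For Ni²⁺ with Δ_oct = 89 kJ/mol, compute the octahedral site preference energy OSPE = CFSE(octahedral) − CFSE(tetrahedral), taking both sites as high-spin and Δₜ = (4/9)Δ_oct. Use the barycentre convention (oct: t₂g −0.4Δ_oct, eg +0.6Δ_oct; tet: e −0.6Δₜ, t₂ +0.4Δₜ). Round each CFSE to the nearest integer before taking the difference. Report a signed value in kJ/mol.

-75

Ni sits in group 10; removing 2 electrons leaves Ni²⁺ with 10 − 2 = 8 d electrons.
Octahedral high-spin t₂g⁶ eg²: CFSE = -1.2 × 89 = -107 kJ/mol.
Tetrahedral e⁴ t₂⁴ gives -0.8Δₜ = -0.8 × (4/9) × 89 = -32 kJ/mol.
OSPE = -107 − (-32) = -75 kJ/mol.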